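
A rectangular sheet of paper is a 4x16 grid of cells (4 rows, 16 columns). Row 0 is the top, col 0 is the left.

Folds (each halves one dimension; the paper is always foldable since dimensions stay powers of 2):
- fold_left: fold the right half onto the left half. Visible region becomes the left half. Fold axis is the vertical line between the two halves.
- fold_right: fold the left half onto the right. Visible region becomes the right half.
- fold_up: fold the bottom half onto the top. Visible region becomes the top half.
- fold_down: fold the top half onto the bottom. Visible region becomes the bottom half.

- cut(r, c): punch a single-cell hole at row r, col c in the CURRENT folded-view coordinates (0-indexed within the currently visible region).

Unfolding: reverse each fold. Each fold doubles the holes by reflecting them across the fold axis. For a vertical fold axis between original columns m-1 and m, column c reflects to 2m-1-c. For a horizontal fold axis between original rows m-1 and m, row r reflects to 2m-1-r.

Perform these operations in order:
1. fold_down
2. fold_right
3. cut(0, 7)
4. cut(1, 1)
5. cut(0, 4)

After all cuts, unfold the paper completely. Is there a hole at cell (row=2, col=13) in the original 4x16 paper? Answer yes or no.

Answer: no

Derivation:
Op 1 fold_down: fold axis h@2; visible region now rows[2,4) x cols[0,16) = 2x16
Op 2 fold_right: fold axis v@8; visible region now rows[2,4) x cols[8,16) = 2x8
Op 3 cut(0, 7): punch at orig (2,15); cuts so far [(2, 15)]; region rows[2,4) x cols[8,16) = 2x8
Op 4 cut(1, 1): punch at orig (3,9); cuts so far [(2, 15), (3, 9)]; region rows[2,4) x cols[8,16) = 2x8
Op 5 cut(0, 4): punch at orig (2,12); cuts so far [(2, 12), (2, 15), (3, 9)]; region rows[2,4) x cols[8,16) = 2x8
Unfold 1 (reflect across v@8): 6 holes -> [(2, 0), (2, 3), (2, 12), (2, 15), (3, 6), (3, 9)]
Unfold 2 (reflect across h@2): 12 holes -> [(0, 6), (0, 9), (1, 0), (1, 3), (1, 12), (1, 15), (2, 0), (2, 3), (2, 12), (2, 15), (3, 6), (3, 9)]
Holes: [(0, 6), (0, 9), (1, 0), (1, 3), (1, 12), (1, 15), (2, 0), (2, 3), (2, 12), (2, 15), (3, 6), (3, 9)]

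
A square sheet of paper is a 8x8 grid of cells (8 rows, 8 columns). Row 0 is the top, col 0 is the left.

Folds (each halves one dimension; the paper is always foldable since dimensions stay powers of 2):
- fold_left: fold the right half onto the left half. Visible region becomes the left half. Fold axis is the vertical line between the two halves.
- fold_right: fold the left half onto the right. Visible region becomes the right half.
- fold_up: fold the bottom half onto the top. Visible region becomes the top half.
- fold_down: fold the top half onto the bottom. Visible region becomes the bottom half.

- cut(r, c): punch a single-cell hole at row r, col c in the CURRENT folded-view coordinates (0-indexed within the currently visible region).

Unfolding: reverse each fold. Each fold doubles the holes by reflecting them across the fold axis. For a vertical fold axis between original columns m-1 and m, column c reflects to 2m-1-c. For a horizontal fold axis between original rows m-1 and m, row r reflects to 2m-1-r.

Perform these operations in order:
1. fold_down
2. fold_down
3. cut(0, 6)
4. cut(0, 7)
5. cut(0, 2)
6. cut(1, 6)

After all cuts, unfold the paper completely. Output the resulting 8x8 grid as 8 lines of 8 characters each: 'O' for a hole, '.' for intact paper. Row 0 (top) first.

Op 1 fold_down: fold axis h@4; visible region now rows[4,8) x cols[0,8) = 4x8
Op 2 fold_down: fold axis h@6; visible region now rows[6,8) x cols[0,8) = 2x8
Op 3 cut(0, 6): punch at orig (6,6); cuts so far [(6, 6)]; region rows[6,8) x cols[0,8) = 2x8
Op 4 cut(0, 7): punch at orig (6,7); cuts so far [(6, 6), (6, 7)]; region rows[6,8) x cols[0,8) = 2x8
Op 5 cut(0, 2): punch at orig (6,2); cuts so far [(6, 2), (6, 6), (6, 7)]; region rows[6,8) x cols[0,8) = 2x8
Op 6 cut(1, 6): punch at orig (7,6); cuts so far [(6, 2), (6, 6), (6, 7), (7, 6)]; region rows[6,8) x cols[0,8) = 2x8
Unfold 1 (reflect across h@6): 8 holes -> [(4, 6), (5, 2), (5, 6), (5, 7), (6, 2), (6, 6), (6, 7), (7, 6)]
Unfold 2 (reflect across h@4): 16 holes -> [(0, 6), (1, 2), (1, 6), (1, 7), (2, 2), (2, 6), (2, 7), (3, 6), (4, 6), (5, 2), (5, 6), (5, 7), (6, 2), (6, 6), (6, 7), (7, 6)]

Answer: ......O.
..O...OO
..O...OO
......O.
......O.
..O...OO
..O...OO
......O.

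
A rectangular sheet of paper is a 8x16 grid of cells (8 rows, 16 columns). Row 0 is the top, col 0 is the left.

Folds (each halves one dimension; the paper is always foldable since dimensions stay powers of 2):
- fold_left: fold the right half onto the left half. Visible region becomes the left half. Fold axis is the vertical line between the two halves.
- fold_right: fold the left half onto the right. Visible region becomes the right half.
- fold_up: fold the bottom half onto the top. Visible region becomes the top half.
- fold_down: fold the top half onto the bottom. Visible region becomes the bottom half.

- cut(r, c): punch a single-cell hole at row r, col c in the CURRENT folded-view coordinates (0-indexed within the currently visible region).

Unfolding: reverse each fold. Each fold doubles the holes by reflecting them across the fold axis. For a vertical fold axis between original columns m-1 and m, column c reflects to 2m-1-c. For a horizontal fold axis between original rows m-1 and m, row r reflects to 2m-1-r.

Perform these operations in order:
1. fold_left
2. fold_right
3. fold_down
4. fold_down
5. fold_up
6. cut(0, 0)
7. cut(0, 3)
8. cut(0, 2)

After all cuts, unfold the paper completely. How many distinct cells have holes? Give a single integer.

Op 1 fold_left: fold axis v@8; visible region now rows[0,8) x cols[0,8) = 8x8
Op 2 fold_right: fold axis v@4; visible region now rows[0,8) x cols[4,8) = 8x4
Op 3 fold_down: fold axis h@4; visible region now rows[4,8) x cols[4,8) = 4x4
Op 4 fold_down: fold axis h@6; visible region now rows[6,8) x cols[4,8) = 2x4
Op 5 fold_up: fold axis h@7; visible region now rows[6,7) x cols[4,8) = 1x4
Op 6 cut(0, 0): punch at orig (6,4); cuts so far [(6, 4)]; region rows[6,7) x cols[4,8) = 1x4
Op 7 cut(0, 3): punch at orig (6,7); cuts so far [(6, 4), (6, 7)]; region rows[6,7) x cols[4,8) = 1x4
Op 8 cut(0, 2): punch at orig (6,6); cuts so far [(6, 4), (6, 6), (6, 7)]; region rows[6,7) x cols[4,8) = 1x4
Unfold 1 (reflect across h@7): 6 holes -> [(6, 4), (6, 6), (6, 7), (7, 4), (7, 6), (7, 7)]
Unfold 2 (reflect across h@6): 12 holes -> [(4, 4), (4, 6), (4, 7), (5, 4), (5, 6), (5, 7), (6, 4), (6, 6), (6, 7), (7, 4), (7, 6), (7, 7)]
Unfold 3 (reflect across h@4): 24 holes -> [(0, 4), (0, 6), (0, 7), (1, 4), (1, 6), (1, 7), (2, 4), (2, 6), (2, 7), (3, 4), (3, 6), (3, 7), (4, 4), (4, 6), (4, 7), (5, 4), (5, 6), (5, 7), (6, 4), (6, 6), (6, 7), (7, 4), (7, 6), (7, 7)]
Unfold 4 (reflect across v@4): 48 holes -> [(0, 0), (0, 1), (0, 3), (0, 4), (0, 6), (0, 7), (1, 0), (1, 1), (1, 3), (1, 4), (1, 6), (1, 7), (2, 0), (2, 1), (2, 3), (2, 4), (2, 6), (2, 7), (3, 0), (3, 1), (3, 3), (3, 4), (3, 6), (3, 7), (4, 0), (4, 1), (4, 3), (4, 4), (4, 6), (4, 7), (5, 0), (5, 1), (5, 3), (5, 4), (5, 6), (5, 7), (6, 0), (6, 1), (6, 3), (6, 4), (6, 6), (6, 7), (7, 0), (7, 1), (7, 3), (7, 4), (7, 6), (7, 7)]
Unfold 5 (reflect across v@8): 96 holes -> [(0, 0), (0, 1), (0, 3), (0, 4), (0, 6), (0, 7), (0, 8), (0, 9), (0, 11), (0, 12), (0, 14), (0, 15), (1, 0), (1, 1), (1, 3), (1, 4), (1, 6), (1, 7), (1, 8), (1, 9), (1, 11), (1, 12), (1, 14), (1, 15), (2, 0), (2, 1), (2, 3), (2, 4), (2, 6), (2, 7), (2, 8), (2, 9), (2, 11), (2, 12), (2, 14), (2, 15), (3, 0), (3, 1), (3, 3), (3, 4), (3, 6), (3, 7), (3, 8), (3, 9), (3, 11), (3, 12), (3, 14), (3, 15), (4, 0), (4, 1), (4, 3), (4, 4), (4, 6), (4, 7), (4, 8), (4, 9), (4, 11), (4, 12), (4, 14), (4, 15), (5, 0), (5, 1), (5, 3), (5, 4), (5, 6), (5, 7), (5, 8), (5, 9), (5, 11), (5, 12), (5, 14), (5, 15), (6, 0), (6, 1), (6, 3), (6, 4), (6, 6), (6, 7), (6, 8), (6, 9), (6, 11), (6, 12), (6, 14), (6, 15), (7, 0), (7, 1), (7, 3), (7, 4), (7, 6), (7, 7), (7, 8), (7, 9), (7, 11), (7, 12), (7, 14), (7, 15)]

Answer: 96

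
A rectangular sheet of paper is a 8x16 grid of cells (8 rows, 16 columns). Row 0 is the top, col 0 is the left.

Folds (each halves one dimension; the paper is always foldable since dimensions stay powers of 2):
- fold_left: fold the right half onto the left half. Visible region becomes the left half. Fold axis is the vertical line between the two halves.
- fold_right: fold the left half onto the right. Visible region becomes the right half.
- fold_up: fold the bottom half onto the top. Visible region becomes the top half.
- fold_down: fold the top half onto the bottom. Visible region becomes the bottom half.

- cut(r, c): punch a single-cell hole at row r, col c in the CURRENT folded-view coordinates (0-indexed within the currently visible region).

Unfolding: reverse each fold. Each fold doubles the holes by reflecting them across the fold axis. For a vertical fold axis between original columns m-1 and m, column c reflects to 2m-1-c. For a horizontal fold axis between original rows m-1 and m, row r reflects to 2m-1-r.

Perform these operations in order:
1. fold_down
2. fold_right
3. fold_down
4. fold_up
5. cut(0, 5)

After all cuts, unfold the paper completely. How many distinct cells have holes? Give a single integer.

Answer: 16

Derivation:
Op 1 fold_down: fold axis h@4; visible region now rows[4,8) x cols[0,16) = 4x16
Op 2 fold_right: fold axis v@8; visible region now rows[4,8) x cols[8,16) = 4x8
Op 3 fold_down: fold axis h@6; visible region now rows[6,8) x cols[8,16) = 2x8
Op 4 fold_up: fold axis h@7; visible region now rows[6,7) x cols[8,16) = 1x8
Op 5 cut(0, 5): punch at orig (6,13); cuts so far [(6, 13)]; region rows[6,7) x cols[8,16) = 1x8
Unfold 1 (reflect across h@7): 2 holes -> [(6, 13), (7, 13)]
Unfold 2 (reflect across h@6): 4 holes -> [(4, 13), (5, 13), (6, 13), (7, 13)]
Unfold 3 (reflect across v@8): 8 holes -> [(4, 2), (4, 13), (5, 2), (5, 13), (6, 2), (6, 13), (7, 2), (7, 13)]
Unfold 4 (reflect across h@4): 16 holes -> [(0, 2), (0, 13), (1, 2), (1, 13), (2, 2), (2, 13), (3, 2), (3, 13), (4, 2), (4, 13), (5, 2), (5, 13), (6, 2), (6, 13), (7, 2), (7, 13)]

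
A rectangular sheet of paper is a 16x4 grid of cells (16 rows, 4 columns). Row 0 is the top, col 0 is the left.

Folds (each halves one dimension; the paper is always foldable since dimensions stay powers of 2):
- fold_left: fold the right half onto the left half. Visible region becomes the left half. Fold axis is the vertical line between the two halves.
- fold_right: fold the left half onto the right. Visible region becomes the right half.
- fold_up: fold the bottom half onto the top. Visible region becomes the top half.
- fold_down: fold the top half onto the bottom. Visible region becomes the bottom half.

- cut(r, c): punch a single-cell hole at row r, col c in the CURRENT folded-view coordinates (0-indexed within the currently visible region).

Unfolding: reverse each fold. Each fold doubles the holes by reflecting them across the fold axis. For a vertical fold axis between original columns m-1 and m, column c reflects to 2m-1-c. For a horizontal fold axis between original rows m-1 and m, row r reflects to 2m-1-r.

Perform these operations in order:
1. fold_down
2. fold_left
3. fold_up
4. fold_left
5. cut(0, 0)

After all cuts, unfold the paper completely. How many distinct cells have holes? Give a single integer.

Answer: 16

Derivation:
Op 1 fold_down: fold axis h@8; visible region now rows[8,16) x cols[0,4) = 8x4
Op 2 fold_left: fold axis v@2; visible region now rows[8,16) x cols[0,2) = 8x2
Op 3 fold_up: fold axis h@12; visible region now rows[8,12) x cols[0,2) = 4x2
Op 4 fold_left: fold axis v@1; visible region now rows[8,12) x cols[0,1) = 4x1
Op 5 cut(0, 0): punch at orig (8,0); cuts so far [(8, 0)]; region rows[8,12) x cols[0,1) = 4x1
Unfold 1 (reflect across v@1): 2 holes -> [(8, 0), (8, 1)]
Unfold 2 (reflect across h@12): 4 holes -> [(8, 0), (8, 1), (15, 0), (15, 1)]
Unfold 3 (reflect across v@2): 8 holes -> [(8, 0), (8, 1), (8, 2), (8, 3), (15, 0), (15, 1), (15, 2), (15, 3)]
Unfold 4 (reflect across h@8): 16 holes -> [(0, 0), (0, 1), (0, 2), (0, 3), (7, 0), (7, 1), (7, 2), (7, 3), (8, 0), (8, 1), (8, 2), (8, 3), (15, 0), (15, 1), (15, 2), (15, 3)]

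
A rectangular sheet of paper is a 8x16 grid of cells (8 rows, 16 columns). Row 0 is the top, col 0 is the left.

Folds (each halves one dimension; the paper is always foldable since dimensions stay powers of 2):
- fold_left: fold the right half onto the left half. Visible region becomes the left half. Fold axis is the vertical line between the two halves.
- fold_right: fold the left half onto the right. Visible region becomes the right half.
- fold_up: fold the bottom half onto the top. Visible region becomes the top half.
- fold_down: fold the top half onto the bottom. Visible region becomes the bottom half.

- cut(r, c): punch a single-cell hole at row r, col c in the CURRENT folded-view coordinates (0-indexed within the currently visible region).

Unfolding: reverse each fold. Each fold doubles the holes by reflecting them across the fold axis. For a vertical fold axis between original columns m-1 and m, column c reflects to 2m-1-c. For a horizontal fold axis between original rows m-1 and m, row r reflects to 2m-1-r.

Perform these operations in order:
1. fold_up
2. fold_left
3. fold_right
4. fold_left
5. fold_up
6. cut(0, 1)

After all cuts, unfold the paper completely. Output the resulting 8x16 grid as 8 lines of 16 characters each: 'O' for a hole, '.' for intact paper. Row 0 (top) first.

Answer: .OO..OO..OO..OO.
................
................
.OO..OO..OO..OO.
.OO..OO..OO..OO.
................
................
.OO..OO..OO..OO.

Derivation:
Op 1 fold_up: fold axis h@4; visible region now rows[0,4) x cols[0,16) = 4x16
Op 2 fold_left: fold axis v@8; visible region now rows[0,4) x cols[0,8) = 4x8
Op 3 fold_right: fold axis v@4; visible region now rows[0,4) x cols[4,8) = 4x4
Op 4 fold_left: fold axis v@6; visible region now rows[0,4) x cols[4,6) = 4x2
Op 5 fold_up: fold axis h@2; visible region now rows[0,2) x cols[4,6) = 2x2
Op 6 cut(0, 1): punch at orig (0,5); cuts so far [(0, 5)]; region rows[0,2) x cols[4,6) = 2x2
Unfold 1 (reflect across h@2): 2 holes -> [(0, 5), (3, 5)]
Unfold 2 (reflect across v@6): 4 holes -> [(0, 5), (0, 6), (3, 5), (3, 6)]
Unfold 3 (reflect across v@4): 8 holes -> [(0, 1), (0, 2), (0, 5), (0, 6), (3, 1), (3, 2), (3, 5), (3, 6)]
Unfold 4 (reflect across v@8): 16 holes -> [(0, 1), (0, 2), (0, 5), (0, 6), (0, 9), (0, 10), (0, 13), (0, 14), (3, 1), (3, 2), (3, 5), (3, 6), (3, 9), (3, 10), (3, 13), (3, 14)]
Unfold 5 (reflect across h@4): 32 holes -> [(0, 1), (0, 2), (0, 5), (0, 6), (0, 9), (0, 10), (0, 13), (0, 14), (3, 1), (3, 2), (3, 5), (3, 6), (3, 9), (3, 10), (3, 13), (3, 14), (4, 1), (4, 2), (4, 5), (4, 6), (4, 9), (4, 10), (4, 13), (4, 14), (7, 1), (7, 2), (7, 5), (7, 6), (7, 9), (7, 10), (7, 13), (7, 14)]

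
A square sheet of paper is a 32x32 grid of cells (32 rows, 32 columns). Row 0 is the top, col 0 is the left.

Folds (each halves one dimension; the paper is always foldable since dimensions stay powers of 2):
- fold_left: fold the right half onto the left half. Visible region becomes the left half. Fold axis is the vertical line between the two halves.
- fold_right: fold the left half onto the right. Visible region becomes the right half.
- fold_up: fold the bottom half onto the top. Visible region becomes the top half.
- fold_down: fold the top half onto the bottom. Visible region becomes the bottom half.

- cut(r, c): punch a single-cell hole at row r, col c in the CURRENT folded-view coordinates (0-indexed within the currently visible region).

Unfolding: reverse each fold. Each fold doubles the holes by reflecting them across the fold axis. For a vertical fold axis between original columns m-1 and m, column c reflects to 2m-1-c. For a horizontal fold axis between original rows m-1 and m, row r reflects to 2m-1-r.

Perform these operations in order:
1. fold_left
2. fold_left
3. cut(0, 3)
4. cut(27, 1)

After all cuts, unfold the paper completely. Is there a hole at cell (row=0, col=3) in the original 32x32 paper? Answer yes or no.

Op 1 fold_left: fold axis v@16; visible region now rows[0,32) x cols[0,16) = 32x16
Op 2 fold_left: fold axis v@8; visible region now rows[0,32) x cols[0,8) = 32x8
Op 3 cut(0, 3): punch at orig (0,3); cuts so far [(0, 3)]; region rows[0,32) x cols[0,8) = 32x8
Op 4 cut(27, 1): punch at orig (27,1); cuts so far [(0, 3), (27, 1)]; region rows[0,32) x cols[0,8) = 32x8
Unfold 1 (reflect across v@8): 4 holes -> [(0, 3), (0, 12), (27, 1), (27, 14)]
Unfold 2 (reflect across v@16): 8 holes -> [(0, 3), (0, 12), (0, 19), (0, 28), (27, 1), (27, 14), (27, 17), (27, 30)]
Holes: [(0, 3), (0, 12), (0, 19), (0, 28), (27, 1), (27, 14), (27, 17), (27, 30)]

Answer: yes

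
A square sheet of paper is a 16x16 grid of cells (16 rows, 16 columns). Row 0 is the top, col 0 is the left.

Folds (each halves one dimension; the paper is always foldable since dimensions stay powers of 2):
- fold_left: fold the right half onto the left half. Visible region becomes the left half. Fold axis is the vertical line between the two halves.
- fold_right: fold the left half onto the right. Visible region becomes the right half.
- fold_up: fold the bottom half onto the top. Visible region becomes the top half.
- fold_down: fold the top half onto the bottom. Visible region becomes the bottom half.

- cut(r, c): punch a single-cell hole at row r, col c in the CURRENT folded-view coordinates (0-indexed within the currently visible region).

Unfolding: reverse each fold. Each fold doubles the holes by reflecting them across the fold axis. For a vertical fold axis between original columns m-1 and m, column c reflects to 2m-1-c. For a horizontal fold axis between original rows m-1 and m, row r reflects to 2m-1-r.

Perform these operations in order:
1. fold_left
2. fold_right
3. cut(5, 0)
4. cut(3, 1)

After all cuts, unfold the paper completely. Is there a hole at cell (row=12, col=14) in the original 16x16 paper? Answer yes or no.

Answer: no

Derivation:
Op 1 fold_left: fold axis v@8; visible region now rows[0,16) x cols[0,8) = 16x8
Op 2 fold_right: fold axis v@4; visible region now rows[0,16) x cols[4,8) = 16x4
Op 3 cut(5, 0): punch at orig (5,4); cuts so far [(5, 4)]; region rows[0,16) x cols[4,8) = 16x4
Op 4 cut(3, 1): punch at orig (3,5); cuts so far [(3, 5), (5, 4)]; region rows[0,16) x cols[4,8) = 16x4
Unfold 1 (reflect across v@4): 4 holes -> [(3, 2), (3, 5), (5, 3), (5, 4)]
Unfold 2 (reflect across v@8): 8 holes -> [(3, 2), (3, 5), (3, 10), (3, 13), (5, 3), (5, 4), (5, 11), (5, 12)]
Holes: [(3, 2), (3, 5), (3, 10), (3, 13), (5, 3), (5, 4), (5, 11), (5, 12)]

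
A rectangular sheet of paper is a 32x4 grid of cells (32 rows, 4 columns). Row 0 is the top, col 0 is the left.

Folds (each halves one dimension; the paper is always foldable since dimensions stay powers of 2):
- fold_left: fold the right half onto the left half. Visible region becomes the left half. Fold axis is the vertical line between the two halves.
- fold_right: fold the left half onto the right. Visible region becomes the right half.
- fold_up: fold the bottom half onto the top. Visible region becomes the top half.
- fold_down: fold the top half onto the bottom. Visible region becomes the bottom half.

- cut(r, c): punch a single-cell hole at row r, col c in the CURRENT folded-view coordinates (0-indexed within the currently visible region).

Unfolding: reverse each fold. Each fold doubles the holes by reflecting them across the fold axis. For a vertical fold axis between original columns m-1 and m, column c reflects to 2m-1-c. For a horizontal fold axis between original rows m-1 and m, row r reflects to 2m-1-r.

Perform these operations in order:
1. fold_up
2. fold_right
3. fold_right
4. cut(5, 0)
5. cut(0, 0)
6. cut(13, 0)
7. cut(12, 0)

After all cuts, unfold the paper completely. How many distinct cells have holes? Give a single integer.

Op 1 fold_up: fold axis h@16; visible region now rows[0,16) x cols[0,4) = 16x4
Op 2 fold_right: fold axis v@2; visible region now rows[0,16) x cols[2,4) = 16x2
Op 3 fold_right: fold axis v@3; visible region now rows[0,16) x cols[3,4) = 16x1
Op 4 cut(5, 0): punch at orig (5,3); cuts so far [(5, 3)]; region rows[0,16) x cols[3,4) = 16x1
Op 5 cut(0, 0): punch at orig (0,3); cuts so far [(0, 3), (5, 3)]; region rows[0,16) x cols[3,4) = 16x1
Op 6 cut(13, 0): punch at orig (13,3); cuts so far [(0, 3), (5, 3), (13, 3)]; region rows[0,16) x cols[3,4) = 16x1
Op 7 cut(12, 0): punch at orig (12,3); cuts so far [(0, 3), (5, 3), (12, 3), (13, 3)]; region rows[0,16) x cols[3,4) = 16x1
Unfold 1 (reflect across v@3): 8 holes -> [(0, 2), (0, 3), (5, 2), (5, 3), (12, 2), (12, 3), (13, 2), (13, 3)]
Unfold 2 (reflect across v@2): 16 holes -> [(0, 0), (0, 1), (0, 2), (0, 3), (5, 0), (5, 1), (5, 2), (5, 3), (12, 0), (12, 1), (12, 2), (12, 3), (13, 0), (13, 1), (13, 2), (13, 3)]
Unfold 3 (reflect across h@16): 32 holes -> [(0, 0), (0, 1), (0, 2), (0, 3), (5, 0), (5, 1), (5, 2), (5, 3), (12, 0), (12, 1), (12, 2), (12, 3), (13, 0), (13, 1), (13, 2), (13, 3), (18, 0), (18, 1), (18, 2), (18, 3), (19, 0), (19, 1), (19, 2), (19, 3), (26, 0), (26, 1), (26, 2), (26, 3), (31, 0), (31, 1), (31, 2), (31, 3)]

Answer: 32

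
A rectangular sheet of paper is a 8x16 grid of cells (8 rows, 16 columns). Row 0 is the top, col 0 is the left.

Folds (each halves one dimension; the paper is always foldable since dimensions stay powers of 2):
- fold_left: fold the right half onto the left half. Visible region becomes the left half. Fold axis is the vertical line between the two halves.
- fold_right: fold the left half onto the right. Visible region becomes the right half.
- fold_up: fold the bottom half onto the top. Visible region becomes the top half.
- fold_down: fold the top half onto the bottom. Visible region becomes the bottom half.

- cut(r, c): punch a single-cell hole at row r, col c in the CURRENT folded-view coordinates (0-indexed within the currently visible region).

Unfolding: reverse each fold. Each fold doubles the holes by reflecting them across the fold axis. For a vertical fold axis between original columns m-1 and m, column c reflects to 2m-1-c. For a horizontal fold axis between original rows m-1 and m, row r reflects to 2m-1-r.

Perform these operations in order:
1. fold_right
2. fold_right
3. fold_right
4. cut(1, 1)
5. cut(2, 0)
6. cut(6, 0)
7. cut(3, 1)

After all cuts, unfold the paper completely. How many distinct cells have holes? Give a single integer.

Answer: 32

Derivation:
Op 1 fold_right: fold axis v@8; visible region now rows[0,8) x cols[8,16) = 8x8
Op 2 fold_right: fold axis v@12; visible region now rows[0,8) x cols[12,16) = 8x4
Op 3 fold_right: fold axis v@14; visible region now rows[0,8) x cols[14,16) = 8x2
Op 4 cut(1, 1): punch at orig (1,15); cuts so far [(1, 15)]; region rows[0,8) x cols[14,16) = 8x2
Op 5 cut(2, 0): punch at orig (2,14); cuts so far [(1, 15), (2, 14)]; region rows[0,8) x cols[14,16) = 8x2
Op 6 cut(6, 0): punch at orig (6,14); cuts so far [(1, 15), (2, 14), (6, 14)]; region rows[0,8) x cols[14,16) = 8x2
Op 7 cut(3, 1): punch at orig (3,15); cuts so far [(1, 15), (2, 14), (3, 15), (6, 14)]; region rows[0,8) x cols[14,16) = 8x2
Unfold 1 (reflect across v@14): 8 holes -> [(1, 12), (1, 15), (2, 13), (2, 14), (3, 12), (3, 15), (6, 13), (6, 14)]
Unfold 2 (reflect across v@12): 16 holes -> [(1, 8), (1, 11), (1, 12), (1, 15), (2, 9), (2, 10), (2, 13), (2, 14), (3, 8), (3, 11), (3, 12), (3, 15), (6, 9), (6, 10), (6, 13), (6, 14)]
Unfold 3 (reflect across v@8): 32 holes -> [(1, 0), (1, 3), (1, 4), (1, 7), (1, 8), (1, 11), (1, 12), (1, 15), (2, 1), (2, 2), (2, 5), (2, 6), (2, 9), (2, 10), (2, 13), (2, 14), (3, 0), (3, 3), (3, 4), (3, 7), (3, 8), (3, 11), (3, 12), (3, 15), (6, 1), (6, 2), (6, 5), (6, 6), (6, 9), (6, 10), (6, 13), (6, 14)]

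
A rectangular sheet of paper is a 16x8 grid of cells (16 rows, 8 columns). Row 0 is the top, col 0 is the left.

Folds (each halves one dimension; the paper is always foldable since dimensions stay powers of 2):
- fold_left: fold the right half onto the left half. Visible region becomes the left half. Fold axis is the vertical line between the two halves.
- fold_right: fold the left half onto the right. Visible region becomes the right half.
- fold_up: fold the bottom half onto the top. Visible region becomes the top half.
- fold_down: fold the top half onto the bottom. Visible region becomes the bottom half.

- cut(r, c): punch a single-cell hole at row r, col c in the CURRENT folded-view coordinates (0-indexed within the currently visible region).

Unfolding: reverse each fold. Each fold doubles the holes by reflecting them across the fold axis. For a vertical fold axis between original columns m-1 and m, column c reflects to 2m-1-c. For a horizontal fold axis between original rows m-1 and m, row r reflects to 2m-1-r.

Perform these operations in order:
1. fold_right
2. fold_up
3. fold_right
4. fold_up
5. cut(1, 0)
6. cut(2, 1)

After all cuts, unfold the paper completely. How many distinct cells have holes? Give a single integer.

Op 1 fold_right: fold axis v@4; visible region now rows[0,16) x cols[4,8) = 16x4
Op 2 fold_up: fold axis h@8; visible region now rows[0,8) x cols[4,8) = 8x4
Op 3 fold_right: fold axis v@6; visible region now rows[0,8) x cols[6,8) = 8x2
Op 4 fold_up: fold axis h@4; visible region now rows[0,4) x cols[6,8) = 4x2
Op 5 cut(1, 0): punch at orig (1,6); cuts so far [(1, 6)]; region rows[0,4) x cols[6,8) = 4x2
Op 6 cut(2, 1): punch at orig (2,7); cuts so far [(1, 6), (2, 7)]; region rows[0,4) x cols[6,8) = 4x2
Unfold 1 (reflect across h@4): 4 holes -> [(1, 6), (2, 7), (5, 7), (6, 6)]
Unfold 2 (reflect across v@6): 8 holes -> [(1, 5), (1, 6), (2, 4), (2, 7), (5, 4), (5, 7), (6, 5), (6, 6)]
Unfold 3 (reflect across h@8): 16 holes -> [(1, 5), (1, 6), (2, 4), (2, 7), (5, 4), (5, 7), (6, 5), (6, 6), (9, 5), (9, 6), (10, 4), (10, 7), (13, 4), (13, 7), (14, 5), (14, 6)]
Unfold 4 (reflect across v@4): 32 holes -> [(1, 1), (1, 2), (1, 5), (1, 6), (2, 0), (2, 3), (2, 4), (2, 7), (5, 0), (5, 3), (5, 4), (5, 7), (6, 1), (6, 2), (6, 5), (6, 6), (9, 1), (9, 2), (9, 5), (9, 6), (10, 0), (10, 3), (10, 4), (10, 7), (13, 0), (13, 3), (13, 4), (13, 7), (14, 1), (14, 2), (14, 5), (14, 6)]

Answer: 32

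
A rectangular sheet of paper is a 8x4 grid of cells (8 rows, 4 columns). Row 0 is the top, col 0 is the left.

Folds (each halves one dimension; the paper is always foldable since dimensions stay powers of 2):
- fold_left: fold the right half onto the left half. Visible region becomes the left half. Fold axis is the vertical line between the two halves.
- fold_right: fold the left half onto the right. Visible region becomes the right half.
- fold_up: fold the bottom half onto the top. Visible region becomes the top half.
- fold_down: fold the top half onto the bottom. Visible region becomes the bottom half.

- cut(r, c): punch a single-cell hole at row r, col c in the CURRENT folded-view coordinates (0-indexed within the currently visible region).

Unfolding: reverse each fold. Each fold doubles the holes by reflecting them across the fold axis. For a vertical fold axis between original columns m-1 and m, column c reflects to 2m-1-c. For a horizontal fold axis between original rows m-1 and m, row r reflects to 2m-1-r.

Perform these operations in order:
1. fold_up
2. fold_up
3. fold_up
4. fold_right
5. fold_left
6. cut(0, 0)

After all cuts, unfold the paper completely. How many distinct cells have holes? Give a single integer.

Op 1 fold_up: fold axis h@4; visible region now rows[0,4) x cols[0,4) = 4x4
Op 2 fold_up: fold axis h@2; visible region now rows[0,2) x cols[0,4) = 2x4
Op 3 fold_up: fold axis h@1; visible region now rows[0,1) x cols[0,4) = 1x4
Op 4 fold_right: fold axis v@2; visible region now rows[0,1) x cols[2,4) = 1x2
Op 5 fold_left: fold axis v@3; visible region now rows[0,1) x cols[2,3) = 1x1
Op 6 cut(0, 0): punch at orig (0,2); cuts so far [(0, 2)]; region rows[0,1) x cols[2,3) = 1x1
Unfold 1 (reflect across v@3): 2 holes -> [(0, 2), (0, 3)]
Unfold 2 (reflect across v@2): 4 holes -> [(0, 0), (0, 1), (0, 2), (0, 3)]
Unfold 3 (reflect across h@1): 8 holes -> [(0, 0), (0, 1), (0, 2), (0, 3), (1, 0), (1, 1), (1, 2), (1, 3)]
Unfold 4 (reflect across h@2): 16 holes -> [(0, 0), (0, 1), (0, 2), (0, 3), (1, 0), (1, 1), (1, 2), (1, 3), (2, 0), (2, 1), (2, 2), (2, 3), (3, 0), (3, 1), (3, 2), (3, 3)]
Unfold 5 (reflect across h@4): 32 holes -> [(0, 0), (0, 1), (0, 2), (0, 3), (1, 0), (1, 1), (1, 2), (1, 3), (2, 0), (2, 1), (2, 2), (2, 3), (3, 0), (3, 1), (3, 2), (3, 3), (4, 0), (4, 1), (4, 2), (4, 3), (5, 0), (5, 1), (5, 2), (5, 3), (6, 0), (6, 1), (6, 2), (6, 3), (7, 0), (7, 1), (7, 2), (7, 3)]

Answer: 32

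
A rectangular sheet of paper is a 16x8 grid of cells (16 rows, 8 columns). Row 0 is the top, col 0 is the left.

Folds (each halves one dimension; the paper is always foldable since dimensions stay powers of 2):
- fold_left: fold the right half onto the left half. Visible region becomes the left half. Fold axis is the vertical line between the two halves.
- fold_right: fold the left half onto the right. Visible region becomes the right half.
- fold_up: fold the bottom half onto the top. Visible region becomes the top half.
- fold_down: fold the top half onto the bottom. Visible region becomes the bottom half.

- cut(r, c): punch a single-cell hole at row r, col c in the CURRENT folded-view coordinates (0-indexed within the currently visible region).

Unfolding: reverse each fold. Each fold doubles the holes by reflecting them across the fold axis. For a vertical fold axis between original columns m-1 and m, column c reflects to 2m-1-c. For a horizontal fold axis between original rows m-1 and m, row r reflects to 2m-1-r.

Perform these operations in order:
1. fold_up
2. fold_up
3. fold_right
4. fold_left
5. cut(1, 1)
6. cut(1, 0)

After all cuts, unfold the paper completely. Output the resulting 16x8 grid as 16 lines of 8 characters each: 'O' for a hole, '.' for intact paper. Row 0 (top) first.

Op 1 fold_up: fold axis h@8; visible region now rows[0,8) x cols[0,8) = 8x8
Op 2 fold_up: fold axis h@4; visible region now rows[0,4) x cols[0,8) = 4x8
Op 3 fold_right: fold axis v@4; visible region now rows[0,4) x cols[4,8) = 4x4
Op 4 fold_left: fold axis v@6; visible region now rows[0,4) x cols[4,6) = 4x2
Op 5 cut(1, 1): punch at orig (1,5); cuts so far [(1, 5)]; region rows[0,4) x cols[4,6) = 4x2
Op 6 cut(1, 0): punch at orig (1,4); cuts so far [(1, 4), (1, 5)]; region rows[0,4) x cols[4,6) = 4x2
Unfold 1 (reflect across v@6): 4 holes -> [(1, 4), (1, 5), (1, 6), (1, 7)]
Unfold 2 (reflect across v@4): 8 holes -> [(1, 0), (1, 1), (1, 2), (1, 3), (1, 4), (1, 5), (1, 6), (1, 7)]
Unfold 3 (reflect across h@4): 16 holes -> [(1, 0), (1, 1), (1, 2), (1, 3), (1, 4), (1, 5), (1, 6), (1, 7), (6, 0), (6, 1), (6, 2), (6, 3), (6, 4), (6, 5), (6, 6), (6, 7)]
Unfold 4 (reflect across h@8): 32 holes -> [(1, 0), (1, 1), (1, 2), (1, 3), (1, 4), (1, 5), (1, 6), (1, 7), (6, 0), (6, 1), (6, 2), (6, 3), (6, 4), (6, 5), (6, 6), (6, 7), (9, 0), (9, 1), (9, 2), (9, 3), (9, 4), (9, 5), (9, 6), (9, 7), (14, 0), (14, 1), (14, 2), (14, 3), (14, 4), (14, 5), (14, 6), (14, 7)]

Answer: ........
OOOOOOOO
........
........
........
........
OOOOOOOO
........
........
OOOOOOOO
........
........
........
........
OOOOOOOO
........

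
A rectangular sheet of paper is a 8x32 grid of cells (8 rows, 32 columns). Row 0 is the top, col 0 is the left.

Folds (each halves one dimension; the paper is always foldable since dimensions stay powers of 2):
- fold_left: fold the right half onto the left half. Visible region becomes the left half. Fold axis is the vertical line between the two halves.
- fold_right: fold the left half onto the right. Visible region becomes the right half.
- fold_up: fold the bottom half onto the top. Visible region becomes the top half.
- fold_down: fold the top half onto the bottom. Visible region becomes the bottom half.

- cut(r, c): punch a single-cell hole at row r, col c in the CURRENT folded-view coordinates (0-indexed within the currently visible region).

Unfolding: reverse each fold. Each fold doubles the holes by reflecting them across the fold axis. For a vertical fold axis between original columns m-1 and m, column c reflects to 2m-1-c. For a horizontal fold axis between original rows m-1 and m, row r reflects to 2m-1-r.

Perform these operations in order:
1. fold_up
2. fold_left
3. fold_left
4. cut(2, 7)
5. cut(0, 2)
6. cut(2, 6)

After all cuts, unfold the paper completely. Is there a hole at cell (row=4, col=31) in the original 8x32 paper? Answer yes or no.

Op 1 fold_up: fold axis h@4; visible region now rows[0,4) x cols[0,32) = 4x32
Op 2 fold_left: fold axis v@16; visible region now rows[0,4) x cols[0,16) = 4x16
Op 3 fold_left: fold axis v@8; visible region now rows[0,4) x cols[0,8) = 4x8
Op 4 cut(2, 7): punch at orig (2,7); cuts so far [(2, 7)]; region rows[0,4) x cols[0,8) = 4x8
Op 5 cut(0, 2): punch at orig (0,2); cuts so far [(0, 2), (2, 7)]; region rows[0,4) x cols[0,8) = 4x8
Op 6 cut(2, 6): punch at orig (2,6); cuts so far [(0, 2), (2, 6), (2, 7)]; region rows[0,4) x cols[0,8) = 4x8
Unfold 1 (reflect across v@8): 6 holes -> [(0, 2), (0, 13), (2, 6), (2, 7), (2, 8), (2, 9)]
Unfold 2 (reflect across v@16): 12 holes -> [(0, 2), (0, 13), (0, 18), (0, 29), (2, 6), (2, 7), (2, 8), (2, 9), (2, 22), (2, 23), (2, 24), (2, 25)]
Unfold 3 (reflect across h@4): 24 holes -> [(0, 2), (0, 13), (0, 18), (0, 29), (2, 6), (2, 7), (2, 8), (2, 9), (2, 22), (2, 23), (2, 24), (2, 25), (5, 6), (5, 7), (5, 8), (5, 9), (5, 22), (5, 23), (5, 24), (5, 25), (7, 2), (7, 13), (7, 18), (7, 29)]
Holes: [(0, 2), (0, 13), (0, 18), (0, 29), (2, 6), (2, 7), (2, 8), (2, 9), (2, 22), (2, 23), (2, 24), (2, 25), (5, 6), (5, 7), (5, 8), (5, 9), (5, 22), (5, 23), (5, 24), (5, 25), (7, 2), (7, 13), (7, 18), (7, 29)]

Answer: no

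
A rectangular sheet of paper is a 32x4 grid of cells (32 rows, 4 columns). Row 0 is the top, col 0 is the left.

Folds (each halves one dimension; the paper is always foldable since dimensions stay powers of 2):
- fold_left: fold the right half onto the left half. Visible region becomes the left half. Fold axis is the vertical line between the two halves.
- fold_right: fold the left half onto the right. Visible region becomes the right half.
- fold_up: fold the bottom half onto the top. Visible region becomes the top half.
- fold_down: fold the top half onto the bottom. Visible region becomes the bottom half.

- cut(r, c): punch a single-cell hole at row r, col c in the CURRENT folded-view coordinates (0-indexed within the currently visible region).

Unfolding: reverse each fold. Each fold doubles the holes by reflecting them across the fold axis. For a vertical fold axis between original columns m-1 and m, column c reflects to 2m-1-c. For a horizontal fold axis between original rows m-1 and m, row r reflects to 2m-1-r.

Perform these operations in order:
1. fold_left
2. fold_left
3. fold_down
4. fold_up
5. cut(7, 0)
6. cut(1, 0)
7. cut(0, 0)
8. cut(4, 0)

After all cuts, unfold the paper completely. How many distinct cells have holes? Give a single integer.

Answer: 64

Derivation:
Op 1 fold_left: fold axis v@2; visible region now rows[0,32) x cols[0,2) = 32x2
Op 2 fold_left: fold axis v@1; visible region now rows[0,32) x cols[0,1) = 32x1
Op 3 fold_down: fold axis h@16; visible region now rows[16,32) x cols[0,1) = 16x1
Op 4 fold_up: fold axis h@24; visible region now rows[16,24) x cols[0,1) = 8x1
Op 5 cut(7, 0): punch at orig (23,0); cuts so far [(23, 0)]; region rows[16,24) x cols[0,1) = 8x1
Op 6 cut(1, 0): punch at orig (17,0); cuts so far [(17, 0), (23, 0)]; region rows[16,24) x cols[0,1) = 8x1
Op 7 cut(0, 0): punch at orig (16,0); cuts so far [(16, 0), (17, 0), (23, 0)]; region rows[16,24) x cols[0,1) = 8x1
Op 8 cut(4, 0): punch at orig (20,0); cuts so far [(16, 0), (17, 0), (20, 0), (23, 0)]; region rows[16,24) x cols[0,1) = 8x1
Unfold 1 (reflect across h@24): 8 holes -> [(16, 0), (17, 0), (20, 0), (23, 0), (24, 0), (27, 0), (30, 0), (31, 0)]
Unfold 2 (reflect across h@16): 16 holes -> [(0, 0), (1, 0), (4, 0), (7, 0), (8, 0), (11, 0), (14, 0), (15, 0), (16, 0), (17, 0), (20, 0), (23, 0), (24, 0), (27, 0), (30, 0), (31, 0)]
Unfold 3 (reflect across v@1): 32 holes -> [(0, 0), (0, 1), (1, 0), (1, 1), (4, 0), (4, 1), (7, 0), (7, 1), (8, 0), (8, 1), (11, 0), (11, 1), (14, 0), (14, 1), (15, 0), (15, 1), (16, 0), (16, 1), (17, 0), (17, 1), (20, 0), (20, 1), (23, 0), (23, 1), (24, 0), (24, 1), (27, 0), (27, 1), (30, 0), (30, 1), (31, 0), (31, 1)]
Unfold 4 (reflect across v@2): 64 holes -> [(0, 0), (0, 1), (0, 2), (0, 3), (1, 0), (1, 1), (1, 2), (1, 3), (4, 0), (4, 1), (4, 2), (4, 3), (7, 0), (7, 1), (7, 2), (7, 3), (8, 0), (8, 1), (8, 2), (8, 3), (11, 0), (11, 1), (11, 2), (11, 3), (14, 0), (14, 1), (14, 2), (14, 3), (15, 0), (15, 1), (15, 2), (15, 3), (16, 0), (16, 1), (16, 2), (16, 3), (17, 0), (17, 1), (17, 2), (17, 3), (20, 0), (20, 1), (20, 2), (20, 3), (23, 0), (23, 1), (23, 2), (23, 3), (24, 0), (24, 1), (24, 2), (24, 3), (27, 0), (27, 1), (27, 2), (27, 3), (30, 0), (30, 1), (30, 2), (30, 3), (31, 0), (31, 1), (31, 2), (31, 3)]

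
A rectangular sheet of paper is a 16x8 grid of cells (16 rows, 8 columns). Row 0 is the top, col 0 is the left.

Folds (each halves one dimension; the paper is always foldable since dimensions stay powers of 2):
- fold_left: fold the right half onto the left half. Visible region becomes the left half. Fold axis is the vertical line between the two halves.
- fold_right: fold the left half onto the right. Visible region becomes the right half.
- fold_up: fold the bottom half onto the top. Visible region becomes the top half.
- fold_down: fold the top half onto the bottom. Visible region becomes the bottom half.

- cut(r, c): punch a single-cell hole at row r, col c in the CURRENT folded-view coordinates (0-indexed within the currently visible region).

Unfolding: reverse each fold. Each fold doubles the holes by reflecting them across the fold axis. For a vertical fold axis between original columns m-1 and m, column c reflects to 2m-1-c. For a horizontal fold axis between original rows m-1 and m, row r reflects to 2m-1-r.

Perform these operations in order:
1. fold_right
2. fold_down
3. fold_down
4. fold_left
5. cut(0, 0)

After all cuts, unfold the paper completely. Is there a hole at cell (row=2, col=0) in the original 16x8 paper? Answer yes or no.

Answer: no

Derivation:
Op 1 fold_right: fold axis v@4; visible region now rows[0,16) x cols[4,8) = 16x4
Op 2 fold_down: fold axis h@8; visible region now rows[8,16) x cols[4,8) = 8x4
Op 3 fold_down: fold axis h@12; visible region now rows[12,16) x cols[4,8) = 4x4
Op 4 fold_left: fold axis v@6; visible region now rows[12,16) x cols[4,6) = 4x2
Op 5 cut(0, 0): punch at orig (12,4); cuts so far [(12, 4)]; region rows[12,16) x cols[4,6) = 4x2
Unfold 1 (reflect across v@6): 2 holes -> [(12, 4), (12, 7)]
Unfold 2 (reflect across h@12): 4 holes -> [(11, 4), (11, 7), (12, 4), (12, 7)]
Unfold 3 (reflect across h@8): 8 holes -> [(3, 4), (3, 7), (4, 4), (4, 7), (11, 4), (11, 7), (12, 4), (12, 7)]
Unfold 4 (reflect across v@4): 16 holes -> [(3, 0), (3, 3), (3, 4), (3, 7), (4, 0), (4, 3), (4, 4), (4, 7), (11, 0), (11, 3), (11, 4), (11, 7), (12, 0), (12, 3), (12, 4), (12, 7)]
Holes: [(3, 0), (3, 3), (3, 4), (3, 7), (4, 0), (4, 3), (4, 4), (4, 7), (11, 0), (11, 3), (11, 4), (11, 7), (12, 0), (12, 3), (12, 4), (12, 7)]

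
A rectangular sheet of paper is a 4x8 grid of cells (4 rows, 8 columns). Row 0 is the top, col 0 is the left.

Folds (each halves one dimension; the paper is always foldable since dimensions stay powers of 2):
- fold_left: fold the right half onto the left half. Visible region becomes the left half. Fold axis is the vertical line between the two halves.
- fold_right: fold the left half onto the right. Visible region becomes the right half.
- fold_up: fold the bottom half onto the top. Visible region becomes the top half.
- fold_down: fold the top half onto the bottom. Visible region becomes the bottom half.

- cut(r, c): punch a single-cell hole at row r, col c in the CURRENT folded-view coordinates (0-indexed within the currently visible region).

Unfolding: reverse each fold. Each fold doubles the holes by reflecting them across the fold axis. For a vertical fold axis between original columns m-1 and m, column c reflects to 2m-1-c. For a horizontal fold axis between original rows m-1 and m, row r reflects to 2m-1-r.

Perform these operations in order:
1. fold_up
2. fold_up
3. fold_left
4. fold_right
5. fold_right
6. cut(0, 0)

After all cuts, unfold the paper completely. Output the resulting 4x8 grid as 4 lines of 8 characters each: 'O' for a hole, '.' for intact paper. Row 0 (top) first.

Answer: OOOOOOOO
OOOOOOOO
OOOOOOOO
OOOOOOOO

Derivation:
Op 1 fold_up: fold axis h@2; visible region now rows[0,2) x cols[0,8) = 2x8
Op 2 fold_up: fold axis h@1; visible region now rows[0,1) x cols[0,8) = 1x8
Op 3 fold_left: fold axis v@4; visible region now rows[0,1) x cols[0,4) = 1x4
Op 4 fold_right: fold axis v@2; visible region now rows[0,1) x cols[2,4) = 1x2
Op 5 fold_right: fold axis v@3; visible region now rows[0,1) x cols[3,4) = 1x1
Op 6 cut(0, 0): punch at orig (0,3); cuts so far [(0, 3)]; region rows[0,1) x cols[3,4) = 1x1
Unfold 1 (reflect across v@3): 2 holes -> [(0, 2), (0, 3)]
Unfold 2 (reflect across v@2): 4 holes -> [(0, 0), (0, 1), (0, 2), (0, 3)]
Unfold 3 (reflect across v@4): 8 holes -> [(0, 0), (0, 1), (0, 2), (0, 3), (0, 4), (0, 5), (0, 6), (0, 7)]
Unfold 4 (reflect across h@1): 16 holes -> [(0, 0), (0, 1), (0, 2), (0, 3), (0, 4), (0, 5), (0, 6), (0, 7), (1, 0), (1, 1), (1, 2), (1, 3), (1, 4), (1, 5), (1, 6), (1, 7)]
Unfold 5 (reflect across h@2): 32 holes -> [(0, 0), (0, 1), (0, 2), (0, 3), (0, 4), (0, 5), (0, 6), (0, 7), (1, 0), (1, 1), (1, 2), (1, 3), (1, 4), (1, 5), (1, 6), (1, 7), (2, 0), (2, 1), (2, 2), (2, 3), (2, 4), (2, 5), (2, 6), (2, 7), (3, 0), (3, 1), (3, 2), (3, 3), (3, 4), (3, 5), (3, 6), (3, 7)]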